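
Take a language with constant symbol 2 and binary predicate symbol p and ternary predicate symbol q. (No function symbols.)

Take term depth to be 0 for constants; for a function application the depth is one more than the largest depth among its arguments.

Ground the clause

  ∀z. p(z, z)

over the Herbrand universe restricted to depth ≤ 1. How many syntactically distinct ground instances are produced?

Ground terms of depth ≤ 1:
  With no function symbols every ground term is a constant, so there is exactly 1 ground term at every depth bound.
  N_0 = 1
  N_1 = 1
  Explicitly: 2.
So there is exactly 1 ground term available for substitution.
The body mentions the single quantified variable z; since ground terms form a free algebra, no two substitutions collapse to the same formula.
Number of ground instances = 1.

1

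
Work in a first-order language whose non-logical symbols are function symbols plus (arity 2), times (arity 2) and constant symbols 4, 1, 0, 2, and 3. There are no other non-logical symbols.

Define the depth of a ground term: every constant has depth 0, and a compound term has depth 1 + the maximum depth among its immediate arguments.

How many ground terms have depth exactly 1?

50

Let N_k = |{terms of depth ≤ k}|. Then N_0 = 5 and N_k = 5 + N_{k-1}^2 + N_{k-1}^2 for k ≥ 1 (one summand per function symbol, arity giving the exponent).
N_0 = 5
N_1 = 5 + 5^2 + 5^2 = 55
Terms of depth exactly 1: N_1 − N_0 = 55 − 5 = 50.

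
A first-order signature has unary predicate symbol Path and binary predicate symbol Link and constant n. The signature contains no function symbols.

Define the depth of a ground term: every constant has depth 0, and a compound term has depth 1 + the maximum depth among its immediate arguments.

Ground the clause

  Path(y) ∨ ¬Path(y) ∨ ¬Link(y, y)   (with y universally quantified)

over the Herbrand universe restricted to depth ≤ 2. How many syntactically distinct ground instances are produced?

Ground terms of depth ≤ 2:
  With no function symbols every ground term is a constant, so there is exactly 1 ground term at every depth bound.
  N_0 = 1
  N_1 = 1
  N_2 = 1
  Explicitly: n.
So there is exactly 1 ground term available for substitution.
The variable y ranges independently over the available ground terms, and distinct assignments produce distinct instances.
Number of ground instances = 1.

1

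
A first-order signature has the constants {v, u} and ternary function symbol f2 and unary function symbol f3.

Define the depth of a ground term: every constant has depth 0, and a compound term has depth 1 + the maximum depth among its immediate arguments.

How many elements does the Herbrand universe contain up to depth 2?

1742

If N_k denotes the number of depth-≤k ground terms, the 2 constants give N_0 = 2, and each function symbol of arity r contributes N_{k-1}^r new terms at level k: N_k = 2 + N_{k-1}^3 + N_{k-1}.
N_0 = 2
N_1 = 2 + 2^3 + 2 = 12
N_2 = 2 + 12^3 + 12 = 1742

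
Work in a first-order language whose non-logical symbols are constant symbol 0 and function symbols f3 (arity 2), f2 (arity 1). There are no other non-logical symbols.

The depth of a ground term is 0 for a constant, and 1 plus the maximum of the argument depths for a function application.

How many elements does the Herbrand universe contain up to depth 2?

13

Let N_k = |{terms of depth ≤ k}|. Then N_0 = 1 and N_k = 1 + N_{k-1}^2 + N_{k-1} for k ≥ 1 (one summand per function symbol, arity giving the exponent).
N_0 = 1
N_1 = 1 + 1^2 + 1 = 3
N_2 = 1 + 3^2 + 3 = 13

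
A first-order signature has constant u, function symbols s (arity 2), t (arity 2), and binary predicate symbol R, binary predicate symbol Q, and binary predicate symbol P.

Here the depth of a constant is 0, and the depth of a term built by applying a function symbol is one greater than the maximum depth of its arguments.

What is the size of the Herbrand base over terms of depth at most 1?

27

First count ground terms of depth ≤ 1.
Let N_k = |{terms of depth ≤ k}|. Then N_0 = 1 and N_k = 1 + N_{k-1}^2 + N_{k-1}^2 for k ≥ 1 (one summand per function symbol, arity giving the exponent).
N_0 = 1
N_1 = 1 + 1^2 + 1^2 = 3
So |H| = 3.
Each predicate of arity r yields |H|^r ground atoms (one per choice of an r-tuple from H):
  R: 3^2 = 9;  Q: 3^2 = 9;  P: 3^2 = 9
Total ground atoms: 9 + 9 + 9 = 27.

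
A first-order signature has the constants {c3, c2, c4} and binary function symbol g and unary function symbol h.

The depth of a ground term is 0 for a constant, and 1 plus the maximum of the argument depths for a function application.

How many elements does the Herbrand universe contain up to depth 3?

Write N_k for the number of ground terms of depth ≤ k. A term of depth ≤ k is either a constant or a function symbol applied to arguments of depth ≤ k−1, so N_k = 3 + N_{k-1}^2 + N_{k-1}.
N_0 = 3
N_1 = 3 + 3^2 + 3 = 15
N_2 = 3 + 15^2 + 15 = 243
N_3 = 3 + 243^2 + 243 = 59295

59295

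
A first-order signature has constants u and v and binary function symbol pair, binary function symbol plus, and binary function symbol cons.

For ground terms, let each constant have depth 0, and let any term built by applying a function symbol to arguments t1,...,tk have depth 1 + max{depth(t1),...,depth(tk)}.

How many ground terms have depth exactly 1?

12

Let N_k count ground terms of depth at most k. Each non-constant term of depth ≤ k is some function symbol applied to depth-≤(k−1) arguments, giving N_k = 2 + N_{k-1}^2 + N_{k-1}^2 + N_{k-1}^2.
N_0 = 2
N_1 = 2 + 2^2 + 2^2 + 2^2 = 14
Terms of depth exactly 1: N_1 − N_0 = 14 − 2 = 12.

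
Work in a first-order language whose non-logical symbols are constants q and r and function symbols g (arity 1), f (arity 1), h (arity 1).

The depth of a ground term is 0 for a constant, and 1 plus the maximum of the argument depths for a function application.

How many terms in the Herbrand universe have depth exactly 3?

Let N_k = |{terms of depth ≤ k}|. Then N_0 = 2 and N_k = 2 + N_{k-1} + N_{k-1} + N_{k-1} for k ≥ 1 (one summand per function symbol, arity giving the exponent).
N_0 = 2
N_1 = 2 + 2 + 2 + 2 = 8
N_2 = 2 + 8 + 8 + 8 = 26
N_3 = 2 + 26 + 26 + 26 = 80
Terms of depth exactly 3: N_3 − N_2 = 80 − 26 = 54.

54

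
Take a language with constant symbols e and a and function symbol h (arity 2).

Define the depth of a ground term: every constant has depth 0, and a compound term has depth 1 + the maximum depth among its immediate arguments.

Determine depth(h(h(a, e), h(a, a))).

2

depth(h(a, e)) = 1 + max(0, 0) = 1
depth(h(a, a)) = 1 + max(0, 0) = 1
depth(h(h(a, e), h(a, a))) = 1 + max(1, 1) = 2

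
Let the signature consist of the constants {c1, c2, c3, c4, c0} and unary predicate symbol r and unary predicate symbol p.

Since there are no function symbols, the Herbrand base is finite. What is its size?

With no function symbols, the Herbrand universe is just the 5 constants.
Ground atoms per predicate: r: 5, p: 5.
Herbrand base size = 5 + 5 = 10.

10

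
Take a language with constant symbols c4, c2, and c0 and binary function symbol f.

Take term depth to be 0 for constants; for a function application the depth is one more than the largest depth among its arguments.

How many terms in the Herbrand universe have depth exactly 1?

9

Count level by level. With function symbols f/2, the terms of depth ≤ k are the 3 constants together with each function applied to depth-≤(k−1) tuples, so N_k = 3 + N_{k-1}^2.
N_0 = 3
N_1 = 3 + 3^2 = 12
Terms of depth exactly 1: N_1 − N_0 = 12 − 3 = 9.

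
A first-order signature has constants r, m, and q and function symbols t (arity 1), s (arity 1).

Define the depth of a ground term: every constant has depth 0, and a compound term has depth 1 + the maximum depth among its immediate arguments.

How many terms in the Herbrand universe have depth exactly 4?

Let N_k = |{terms of depth ≤ k}|. Then N_0 = 3 and N_k = 3 + N_{k-1} + N_{k-1} for k ≥ 1 (one summand per function symbol, arity giving the exponent).
N_0 = 3
N_1 = 3 + 3 + 3 = 9
N_2 = 3 + 9 + 9 = 21
N_3 = 3 + 21 + 21 = 45
N_4 = 3 + 45 + 45 = 93
Terms of depth exactly 4: N_4 − N_3 = 93 − 45 = 48.

48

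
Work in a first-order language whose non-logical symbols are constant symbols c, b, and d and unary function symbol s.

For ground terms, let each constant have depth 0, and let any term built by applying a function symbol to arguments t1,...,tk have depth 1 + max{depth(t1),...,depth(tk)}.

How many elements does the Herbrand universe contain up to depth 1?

6

Let N_k = |{terms of depth ≤ k}|. Then N_0 = 3 and N_k = 3 + N_{k-1} for k ≥ 1 (one summand per function symbol, arity giving the exponent).
N_0 = 3
N_1 = 3 + 3 = 6
Explicitly: c, b, d, s(c), s(b), s(d).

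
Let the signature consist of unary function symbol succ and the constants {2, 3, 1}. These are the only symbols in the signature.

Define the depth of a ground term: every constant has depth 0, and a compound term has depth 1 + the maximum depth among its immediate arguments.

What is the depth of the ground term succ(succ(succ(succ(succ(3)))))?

depth(succ(3)) = 1 + depth(3) = 1 + 0 = 1
depth(succ(succ(3))) = 1 + depth(succ(3)) = 1 + 1 = 2
depth(succ(succ(succ(3)))) = 1 + depth(succ(succ(3))) = 1 + 2 = 3
depth(succ(succ(succ(succ(3))))) = 1 + depth(succ(succ(succ(3)))) = 1 + 3 = 4
depth(succ(succ(succ(succ(succ(3)))))) = 1 + depth(succ(succ(succ(succ(3))))) = 1 + 4 = 5

5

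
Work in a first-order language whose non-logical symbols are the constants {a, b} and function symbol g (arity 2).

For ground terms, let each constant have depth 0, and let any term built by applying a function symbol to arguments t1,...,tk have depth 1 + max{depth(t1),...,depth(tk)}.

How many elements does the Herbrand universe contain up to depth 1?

If N_k denotes the number of depth-≤k ground terms, the 2 constants give N_0 = 2, and each function symbol of arity r contributes N_{k-1}^r new terms at level k: N_k = 2 + N_{k-1}^2.
N_0 = 2
N_1 = 2 + 2^2 = 6
Explicitly: a, b, g(a, a), g(a, b), g(b, a), g(b, b).

6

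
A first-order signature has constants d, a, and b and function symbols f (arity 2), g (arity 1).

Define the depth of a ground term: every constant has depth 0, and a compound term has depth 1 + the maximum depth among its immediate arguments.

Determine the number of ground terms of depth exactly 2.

Count level by level. With function symbols f/2, g/1, the terms of depth ≤ k are the 3 constants together with each function applied to depth-≤(k−1) tuples, so N_k = 3 + N_{k-1}^2 + N_{k-1}.
N_0 = 3
N_1 = 3 + 3^2 + 3 = 15
N_2 = 3 + 15^2 + 15 = 243
Terms of depth exactly 2: N_2 − N_1 = 243 − 15 = 228.

228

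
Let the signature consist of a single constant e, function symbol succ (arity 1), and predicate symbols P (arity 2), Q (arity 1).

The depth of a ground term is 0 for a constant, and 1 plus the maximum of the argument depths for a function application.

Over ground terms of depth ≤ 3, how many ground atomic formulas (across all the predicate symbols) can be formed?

First count ground terms of depth ≤ 3.
Let N_k count ground terms of depth at most k. Each non-constant term of depth ≤ k is some function symbol applied to depth-≤(k−1) arguments, giving N_k = 1 + N_{k-1}.
N_0 = 1
N_1 = 1 + 1 = 2
N_2 = 1 + 2 = 3
N_3 = 1 + 3 = 4
Explicitly: e, succ(e), succ(succ(e)), succ(succ(succ(e))).
So |H| = 4.
A ground atom is a predicate applied to a tuple of terms from H, so the count is the sum over predicates of |H|^arity:
  P: 4^2 = 16;  Q: 4
Total ground atoms: 16 + 4 = 20.

20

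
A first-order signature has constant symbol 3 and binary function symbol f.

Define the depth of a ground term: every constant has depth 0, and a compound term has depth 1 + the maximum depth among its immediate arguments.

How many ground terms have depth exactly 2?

Write N_k for the number of ground terms of depth ≤ k. A term of depth ≤ k is either a constant or a function symbol applied to arguments of depth ≤ k−1, so N_k = 1 + N_{k-1}^2.
N_0 = 1
N_1 = 1 + 1^2 = 2
N_2 = 1 + 2^2 = 5
Terms of depth exactly 2: N_2 − N_1 = 5 − 2 = 3.

3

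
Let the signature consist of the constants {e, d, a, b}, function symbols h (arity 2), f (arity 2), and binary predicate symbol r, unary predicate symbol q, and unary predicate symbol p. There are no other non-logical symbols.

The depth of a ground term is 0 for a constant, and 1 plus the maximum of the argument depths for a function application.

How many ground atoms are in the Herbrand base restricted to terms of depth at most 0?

24

First count ground terms of depth ≤ 0.
Let N_k count ground terms of depth at most k. Each non-constant term of depth ≤ k is some function symbol applied to depth-≤(k−1) arguments, giving N_k = 4 + N_{k-1}^2 + N_{k-1}^2.
N_0 = 4
So |H| = 4.
For each predicate symbol, the number of ground atoms is |H| raised to its arity; summing:
  r: 4^2 = 16;  q: 4;  p: 4
Total ground atoms: 16 + 4 + 4 = 24.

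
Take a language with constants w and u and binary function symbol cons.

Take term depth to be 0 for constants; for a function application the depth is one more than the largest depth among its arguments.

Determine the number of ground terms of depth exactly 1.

Write N_k for the number of ground terms of depth ≤ k. A term of depth ≤ k is either a constant or a function symbol applied to arguments of depth ≤ k−1, so N_k = 2 + N_{k-1}^2.
N_0 = 2
N_1 = 2 + 2^2 = 6
Terms of depth exactly 1: N_1 − N_0 = 6 − 2 = 4.

4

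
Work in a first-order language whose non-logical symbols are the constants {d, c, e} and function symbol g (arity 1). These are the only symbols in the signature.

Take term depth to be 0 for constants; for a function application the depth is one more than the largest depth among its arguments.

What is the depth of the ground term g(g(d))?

depth(g(d)) = 1 + depth(d) = 1 + 0 = 1
depth(g(g(d))) = 1 + depth(g(d)) = 1 + 1 = 2

2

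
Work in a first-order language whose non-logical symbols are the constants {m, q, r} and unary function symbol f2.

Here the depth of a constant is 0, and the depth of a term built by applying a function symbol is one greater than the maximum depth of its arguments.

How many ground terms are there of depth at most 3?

12

Let N_k = |{terms of depth ≤ k}|. Then N_0 = 3 and N_k = 3 + N_{k-1} for k ≥ 1 (one summand per function symbol, arity giving the exponent).
N_0 = 3
N_1 = 3 + 3 = 6
N_2 = 3 + 6 = 9
N_3 = 3 + 9 = 12
Explicitly: m, q, r, f2(m), f2(q), f2(r), f2(f2(m)), f2(f2(q)), f2(f2(r)), f2(f2(f2(m))), f2(f2(f2(q))), f2(f2(f2(r))).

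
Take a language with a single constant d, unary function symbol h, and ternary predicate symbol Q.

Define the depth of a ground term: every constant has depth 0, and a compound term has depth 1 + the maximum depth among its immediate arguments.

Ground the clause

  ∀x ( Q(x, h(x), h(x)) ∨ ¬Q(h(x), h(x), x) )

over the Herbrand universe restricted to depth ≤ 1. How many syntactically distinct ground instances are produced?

Ground terms of depth ≤ 1:
  Write N_k for the number of ground terms of depth ≤ k. A term of depth ≤ k is either a constant or a function symbol applied to arguments of depth ≤ k−1, so N_k = 1 + N_{k-1}.
  N_0 = 1
  N_1 = 1 + 1 = 2
  Explicitly: d, h(d).
So there are 2 ground terms available for substitution.
The variable x ranges independently over the available ground terms, and distinct assignments produce distinct instances.
Number of ground instances = 2.

2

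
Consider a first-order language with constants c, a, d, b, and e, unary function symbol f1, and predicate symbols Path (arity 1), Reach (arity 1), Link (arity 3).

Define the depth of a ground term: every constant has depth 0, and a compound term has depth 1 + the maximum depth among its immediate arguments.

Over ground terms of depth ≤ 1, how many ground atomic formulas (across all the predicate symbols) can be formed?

First count ground terms of depth ≤ 1.
Let N_k count ground terms of depth at most k. Each non-constant term of depth ≤ k is some function symbol applied to depth-≤(k−1) arguments, giving N_k = 5 + N_{k-1}.
N_0 = 5
N_1 = 5 + 5 = 10
Explicitly: c, a, d, b, e, f1(c), f1(a), f1(d), f1(b), f1(e).
So |H| = 10.
Each predicate of arity r yields |H|^r ground atoms (one per choice of an r-tuple from H):
  Path: 10;  Reach: 10;  Link: 10^3 = 1000
Total ground atoms: 10 + 10 + 1000 = 1020.

1020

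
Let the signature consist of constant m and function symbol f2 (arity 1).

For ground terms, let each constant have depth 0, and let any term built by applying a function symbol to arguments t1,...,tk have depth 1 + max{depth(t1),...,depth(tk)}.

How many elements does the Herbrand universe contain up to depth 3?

Let N_k = |{terms of depth ≤ k}|. Then N_0 = 1 and N_k = 1 + N_{k-1} for k ≥ 1 (one summand per function symbol, arity giving the exponent).
N_0 = 1
N_1 = 1 + 1 = 2
N_2 = 1 + 2 = 3
N_3 = 1 + 3 = 4

4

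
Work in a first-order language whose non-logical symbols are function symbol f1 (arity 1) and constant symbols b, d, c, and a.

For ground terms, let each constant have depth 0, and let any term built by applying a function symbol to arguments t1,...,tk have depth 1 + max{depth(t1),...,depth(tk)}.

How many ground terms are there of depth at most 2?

12

Let N_k count ground terms of depth at most k. Each non-constant term of depth ≤ k is some function symbol applied to depth-≤(k−1) arguments, giving N_k = 4 + N_{k-1}.
N_0 = 4
N_1 = 4 + 4 = 8
N_2 = 4 + 8 = 12
Explicitly: b, d, c, a, f1(b), f1(d), f1(c), f1(a), f1(f1(b)), f1(f1(d)), f1(f1(c)), f1(f1(a)).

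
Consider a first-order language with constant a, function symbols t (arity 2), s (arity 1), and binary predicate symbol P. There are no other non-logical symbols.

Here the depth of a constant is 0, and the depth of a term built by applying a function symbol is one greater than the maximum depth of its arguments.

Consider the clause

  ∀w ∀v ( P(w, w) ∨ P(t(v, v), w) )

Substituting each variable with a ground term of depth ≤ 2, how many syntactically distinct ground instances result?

169

Ground terms of depth ≤ 2:
  Let N_k count ground terms of depth at most k. Each non-constant term of depth ≤ k is some function symbol applied to depth-≤(k−1) arguments, giving N_k = 1 + N_{k-1}^2 + N_{k-1}.
  N_0 = 1
  N_1 = 1 + 1^2 + 1 = 3
  N_2 = 1 + 3^2 + 3 = 13
So there are 13 ground terms available for substitution.
The clause has 2 distinct variables (w, v), each appearing in the body. In the free term algebra distinct substitutions yield syntactically distinct ground instances.
Number of ground instances = 13^2 = 169.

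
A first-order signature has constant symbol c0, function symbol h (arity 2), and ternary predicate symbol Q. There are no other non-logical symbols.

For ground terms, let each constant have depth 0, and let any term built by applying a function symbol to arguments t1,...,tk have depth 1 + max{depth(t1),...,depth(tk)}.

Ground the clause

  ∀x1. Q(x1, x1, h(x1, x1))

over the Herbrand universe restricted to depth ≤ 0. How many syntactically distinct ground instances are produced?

Ground terms of depth ≤ 0:
  Write N_k for the number of ground terms of depth ≤ k. A term of depth ≤ k is either a constant or a function symbol applied to arguments of depth ≤ k−1, so N_k = 1 + N_{k-1}^2.
  N_0 = 1
So there is exactly 1 ground term available for substitution.
The body mentions the single quantified variable x1; since ground terms form a free algebra, no two substitutions collapse to the same formula.
Number of ground instances = 1.

1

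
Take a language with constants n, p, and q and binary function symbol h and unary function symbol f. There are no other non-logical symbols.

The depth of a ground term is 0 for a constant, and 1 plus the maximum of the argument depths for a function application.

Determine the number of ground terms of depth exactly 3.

Count level by level. With function symbols h/2, f/1, the terms of depth ≤ k are the 3 constants together with each function applied to depth-≤(k−1) tuples, so N_k = 3 + N_{k-1}^2 + N_{k-1}.
N_0 = 3
N_1 = 3 + 3^2 + 3 = 15
N_2 = 3 + 15^2 + 15 = 243
N_3 = 3 + 243^2 + 243 = 59295
Terms of depth exactly 3: N_3 − N_2 = 59295 − 243 = 59052.

59052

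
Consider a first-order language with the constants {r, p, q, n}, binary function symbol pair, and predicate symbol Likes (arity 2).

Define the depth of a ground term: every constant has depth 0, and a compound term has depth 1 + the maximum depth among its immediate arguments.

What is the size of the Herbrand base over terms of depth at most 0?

16

First count ground terms of depth ≤ 0.
Let N_k count ground terms of depth at most k. Each non-constant term of depth ≤ k is some function symbol applied to depth-≤(k−1) arguments, giving N_k = 4 + N_{k-1}^2.
N_0 = 4
So |H| = 4.
Ground atoms are formed by filling each argument slot of a predicate with a term from H, so an r-ary predicate gives |H|^r atoms:
  Likes: 4^2 = 16
Total ground atoms: 16.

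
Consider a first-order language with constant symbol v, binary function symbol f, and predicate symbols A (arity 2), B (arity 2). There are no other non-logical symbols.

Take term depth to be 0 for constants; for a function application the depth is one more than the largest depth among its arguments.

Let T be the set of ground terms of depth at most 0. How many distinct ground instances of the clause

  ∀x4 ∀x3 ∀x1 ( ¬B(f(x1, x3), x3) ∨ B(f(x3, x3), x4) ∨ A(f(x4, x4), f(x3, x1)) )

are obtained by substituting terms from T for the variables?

1

Ground terms of depth ≤ 0:
  Write N_k for the number of ground terms of depth ≤ k. A term of depth ≤ k is either a constant or a function symbol applied to arguments of depth ≤ k−1, so N_k = 1 + N_{k-1}^2.
  N_0 = 1
  Explicitly: v.
So there is exactly 1 ground term available for substitution.
The clause has 3 distinct variables (x4, x3, x1), each appearing in the body. In the free term algebra distinct substitutions yield syntactically distinct ground instances.
Number of ground instances = 1^3 = 1.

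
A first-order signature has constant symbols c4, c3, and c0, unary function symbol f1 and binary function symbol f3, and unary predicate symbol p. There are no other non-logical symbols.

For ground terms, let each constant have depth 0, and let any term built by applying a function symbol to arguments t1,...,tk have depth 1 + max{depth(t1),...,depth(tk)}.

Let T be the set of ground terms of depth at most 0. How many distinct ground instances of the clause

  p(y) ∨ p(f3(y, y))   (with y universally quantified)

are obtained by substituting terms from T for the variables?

Ground terms of depth ≤ 0:
  Write N_k for the number of ground terms of depth ≤ k. A term of depth ≤ k is either a constant or a function symbol applied to arguments of depth ≤ k−1, so N_k = 3 + N_{k-1} + N_{k-1}^2.
  N_0 = 3
  Explicitly: c4, c3, c0.
So there are 3 ground terms available for substitution.
The clause has 1 distinct variable (y), which appears in the body. In the free term algebra distinct substitutions yield syntactically distinct ground instances.
Number of ground instances = 3.

3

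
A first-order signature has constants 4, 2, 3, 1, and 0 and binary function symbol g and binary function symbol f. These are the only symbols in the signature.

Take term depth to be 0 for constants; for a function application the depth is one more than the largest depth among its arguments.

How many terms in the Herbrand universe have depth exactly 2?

6000

Let N_k = |{terms of depth ≤ k}|. Then N_0 = 5 and N_k = 5 + N_{k-1}^2 + N_{k-1}^2 for k ≥ 1 (one summand per function symbol, arity giving the exponent).
N_0 = 5
N_1 = 5 + 5^2 + 5^2 = 55
N_2 = 5 + 55^2 + 55^2 = 6055
Terms of depth exactly 2: N_2 − N_1 = 6055 − 55 = 6000.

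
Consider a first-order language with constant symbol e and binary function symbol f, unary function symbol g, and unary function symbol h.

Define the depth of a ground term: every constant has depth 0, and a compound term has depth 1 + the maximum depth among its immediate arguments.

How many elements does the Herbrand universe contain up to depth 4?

458329

Write N_k for the number of ground terms of depth ≤ k. A term of depth ≤ k is either a constant or a function symbol applied to arguments of depth ≤ k−1, so N_k = 1 + N_{k-1}^2 + N_{k-1} + N_{k-1}.
N_0 = 1
N_1 = 1 + 1^2 + 1 + 1 = 4
N_2 = 1 + 4^2 + 4 + 4 = 25
N_3 = 1 + 25^2 + 25 + 25 = 676
N_4 = 1 + 676^2 + 676 + 676 = 458329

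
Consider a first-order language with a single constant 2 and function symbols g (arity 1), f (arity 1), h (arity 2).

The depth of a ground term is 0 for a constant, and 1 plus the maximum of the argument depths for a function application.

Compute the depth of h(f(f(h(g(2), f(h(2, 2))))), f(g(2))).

6

depth(g(2)) = 1 + depth(2) = 1 + 0 = 1
depth(h(2, 2)) = 1 + max(0, 0) = 1
depth(f(h(2, 2))) = 1 + depth(h(2, 2)) = 1 + 1 = 2
depth(h(g(2), f(h(2, 2)))) = 1 + max(1, 2) = 3
depth(f(h(g(2), f(h(2, 2))))) = 1 + depth(h(g(2), f(h(2, 2)))) = 1 + 3 = 4
depth(f(f(h(g(2), f(h(2, 2)))))) = 1 + depth(f(h(g(2), f(h(2, 2))))) = 1 + 4 = 5
depth(f(g(2))) = 1 + depth(g(2)) = 1 + 1 = 2
depth(h(f(f(h(g(2), f(h(2, 2))))), f(g(2)))) = 1 + max(5, 2) = 6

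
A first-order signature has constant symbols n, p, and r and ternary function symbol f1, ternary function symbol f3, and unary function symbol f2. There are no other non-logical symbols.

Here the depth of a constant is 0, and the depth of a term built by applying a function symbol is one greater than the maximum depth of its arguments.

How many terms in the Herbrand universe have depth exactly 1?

Let N_k = |{terms of depth ≤ k}|. Then N_0 = 3 and N_k = 3 + N_{k-1}^3 + N_{k-1}^3 + N_{k-1} for k ≥ 1 (one summand per function symbol, arity giving the exponent).
N_0 = 3
N_1 = 3 + 3^3 + 3^3 + 3 = 60
Terms of depth exactly 1: N_1 − N_0 = 60 − 3 = 57.

57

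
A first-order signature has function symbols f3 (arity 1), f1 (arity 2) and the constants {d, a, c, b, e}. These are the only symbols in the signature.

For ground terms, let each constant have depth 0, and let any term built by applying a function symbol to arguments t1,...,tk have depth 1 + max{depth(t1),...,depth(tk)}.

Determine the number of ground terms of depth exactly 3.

1600230

Let N_k = |{terms of depth ≤ k}|. Then N_0 = 5 and N_k = 5 + N_{k-1} + N_{k-1}^2 for k ≥ 1 (one summand per function symbol, arity giving the exponent).
N_0 = 5
N_1 = 5 + 5 + 5^2 = 35
N_2 = 5 + 35 + 35^2 = 1265
N_3 = 5 + 1265 + 1265^2 = 1601495
Terms of depth exactly 3: N_3 − N_2 = 1601495 − 1265 = 1600230.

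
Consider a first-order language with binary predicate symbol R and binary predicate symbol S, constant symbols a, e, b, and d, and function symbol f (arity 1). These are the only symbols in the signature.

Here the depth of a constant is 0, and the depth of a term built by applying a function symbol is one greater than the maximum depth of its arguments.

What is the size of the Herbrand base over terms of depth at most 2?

288

First count ground terms of depth ≤ 2.
If N_k denotes the number of depth-≤k ground terms, the 4 constants give N_0 = 4, and each function symbol of arity r contributes N_{k-1}^r new terms at level k: N_k = 4 + N_{k-1}.
N_0 = 4
N_1 = 4 + 4 = 8
N_2 = 4 + 8 = 12
Explicitly: a, e, b, d, f(a), f(e), f(b), f(d), f(f(a)), f(f(e)), f(f(b)), f(f(d)).
So |H| = 12.
A ground atom is a predicate applied to a tuple of terms from H, so the count is the sum over predicates of |H|^arity:
  R: 12^2 = 144;  S: 12^2 = 144
Total ground atoms: 144 + 144 = 288.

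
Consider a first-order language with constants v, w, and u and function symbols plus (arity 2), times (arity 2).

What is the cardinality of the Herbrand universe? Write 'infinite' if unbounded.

The signature has at least one function symbol (plus, arity 2) and at least one constant (v).
Iterating plus gives infinitely many distinct ground terms: v, plus(v, v), plus(plus(v, v), plus(v, v)), ...
So the Herbrand universe is infinite.

infinite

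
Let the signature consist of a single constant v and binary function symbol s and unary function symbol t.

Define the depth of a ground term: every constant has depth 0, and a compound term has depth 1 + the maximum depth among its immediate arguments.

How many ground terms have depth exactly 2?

10

Let N_k = |{terms of depth ≤ k}|. Then N_0 = 1 and N_k = 1 + N_{k-1}^2 + N_{k-1} for k ≥ 1 (one summand per function symbol, arity giving the exponent).
N_0 = 1
N_1 = 1 + 1^2 + 1 = 3
N_2 = 1 + 3^2 + 3 = 13
Terms of depth exactly 2: N_2 − N_1 = 13 − 3 = 10.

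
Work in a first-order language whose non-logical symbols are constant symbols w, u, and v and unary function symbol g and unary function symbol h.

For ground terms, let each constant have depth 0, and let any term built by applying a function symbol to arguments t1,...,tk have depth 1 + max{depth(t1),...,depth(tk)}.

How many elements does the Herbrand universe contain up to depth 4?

Let N_k = |{terms of depth ≤ k}|. Then N_0 = 3 and N_k = 3 + N_{k-1} + N_{k-1} for k ≥ 1 (one summand per function symbol, arity giving the exponent).
N_0 = 3
N_1 = 3 + 3 + 3 = 9
N_2 = 3 + 9 + 9 = 21
N_3 = 3 + 21 + 21 = 45
N_4 = 3 + 45 + 45 = 93

93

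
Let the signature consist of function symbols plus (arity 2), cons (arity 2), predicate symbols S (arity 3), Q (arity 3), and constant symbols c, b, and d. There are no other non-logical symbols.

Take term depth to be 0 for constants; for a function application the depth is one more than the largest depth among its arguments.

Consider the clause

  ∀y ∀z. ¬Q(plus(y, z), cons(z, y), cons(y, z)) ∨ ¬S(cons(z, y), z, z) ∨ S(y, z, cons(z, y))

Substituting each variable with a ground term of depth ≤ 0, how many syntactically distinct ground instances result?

Ground terms of depth ≤ 0:
  Count level by level. With function symbols plus/2, cons/2, the terms of depth ≤ k are the 3 constants together with each function applied to depth-≤(k−1) tuples, so N_k = 3 + N_{k-1}^2 + N_{k-1}^2.
  N_0 = 3
So there are 3 ground terms available for substitution.
The body mentions every one of the 2 quantified variables; since ground terms form a free algebra, no two substitutions collapse to the same formula.
Number of ground instances = 3^2 = 9.

9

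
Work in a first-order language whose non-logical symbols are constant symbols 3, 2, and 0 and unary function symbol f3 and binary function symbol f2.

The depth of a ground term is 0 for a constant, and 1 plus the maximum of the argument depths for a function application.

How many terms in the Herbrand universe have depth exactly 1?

Let N_k count ground terms of depth at most k. Each non-constant term of depth ≤ k is some function symbol applied to depth-≤(k−1) arguments, giving N_k = 3 + N_{k-1} + N_{k-1}^2.
N_0 = 3
N_1 = 3 + 3 + 3^2 = 15
Terms of depth exactly 1: N_1 − N_0 = 15 − 3 = 12.

12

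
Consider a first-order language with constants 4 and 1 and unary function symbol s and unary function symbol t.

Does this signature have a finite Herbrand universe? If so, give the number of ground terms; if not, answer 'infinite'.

The signature has at least one function symbol (s, arity 1) and at least one constant (4).
Iterating s gives infinitely many distinct ground terms: 4, s(4), s(s(4)), ...
So the Herbrand universe is infinite.

infinite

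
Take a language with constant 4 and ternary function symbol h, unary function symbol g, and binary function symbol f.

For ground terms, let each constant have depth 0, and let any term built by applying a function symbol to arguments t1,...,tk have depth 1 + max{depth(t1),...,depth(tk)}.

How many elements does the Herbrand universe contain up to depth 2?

Write N_k for the number of ground terms of depth ≤ k. A term of depth ≤ k is either a constant or a function symbol applied to arguments of depth ≤ k−1, so N_k = 1 + N_{k-1}^3 + N_{k-1} + N_{k-1}^2.
N_0 = 1
N_1 = 1 + 1^3 + 1 + 1^2 = 4
N_2 = 1 + 4^3 + 4 + 4^2 = 85

85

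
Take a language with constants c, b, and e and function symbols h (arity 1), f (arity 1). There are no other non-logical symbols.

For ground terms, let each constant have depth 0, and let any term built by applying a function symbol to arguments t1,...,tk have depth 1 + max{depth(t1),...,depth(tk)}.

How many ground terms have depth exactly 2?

12

Count level by level. With function symbols h/1, f/1, the terms of depth ≤ k are the 3 constants together with each function applied to depth-≤(k−1) tuples, so N_k = 3 + N_{k-1} + N_{k-1}.
N_0 = 3
N_1 = 3 + 3 + 3 = 9
N_2 = 3 + 9 + 9 = 21
Terms of depth exactly 2: N_2 − N_1 = 21 − 9 = 12.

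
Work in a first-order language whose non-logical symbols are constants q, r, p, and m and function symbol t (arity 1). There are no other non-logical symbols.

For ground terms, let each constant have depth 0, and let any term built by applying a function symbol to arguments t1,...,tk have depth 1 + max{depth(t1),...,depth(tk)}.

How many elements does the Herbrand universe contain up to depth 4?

20

Let N_k count ground terms of depth at most k. Each non-constant term of depth ≤ k is some function symbol applied to depth-≤(k−1) arguments, giving N_k = 4 + N_{k-1}.
N_0 = 4
N_1 = 4 + 4 = 8
N_2 = 4 + 8 = 12
N_3 = 4 + 12 = 16
N_4 = 4 + 16 = 20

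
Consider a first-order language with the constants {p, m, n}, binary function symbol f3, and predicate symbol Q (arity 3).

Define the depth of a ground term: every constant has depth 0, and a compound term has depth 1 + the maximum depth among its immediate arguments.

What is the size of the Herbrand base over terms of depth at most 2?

3176523

First count ground terms of depth ≤ 2.
Let N_k = |{terms of depth ≤ k}|. Then N_0 = 3 and N_k = 3 + N_{k-1}^2 for k ≥ 1 (one summand per function symbol, arity giving the exponent).
N_0 = 3
N_1 = 3 + 3^2 = 12
N_2 = 3 + 12^2 = 147
So |H| = 147.
A ground atom is a predicate applied to a tuple of terms from H, so the count is the sum over predicates of |H|^arity:
  Q: 147^3 = 3176523
Total ground atoms: 3176523.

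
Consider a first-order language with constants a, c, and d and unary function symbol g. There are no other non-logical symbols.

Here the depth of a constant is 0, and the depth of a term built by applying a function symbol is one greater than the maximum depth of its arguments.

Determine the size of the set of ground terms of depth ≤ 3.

Write N_k for the number of ground terms of depth ≤ k. A term of depth ≤ k is either a constant or a function symbol applied to arguments of depth ≤ k−1, so N_k = 3 + N_{k-1}.
N_0 = 3
N_1 = 3 + 3 = 6
N_2 = 3 + 6 = 9
N_3 = 3 + 9 = 12
Explicitly: a, c, d, g(a), g(c), g(d), g(g(a)), g(g(c)), g(g(d)), g(g(g(a))), g(g(g(c))), g(g(g(d))).

12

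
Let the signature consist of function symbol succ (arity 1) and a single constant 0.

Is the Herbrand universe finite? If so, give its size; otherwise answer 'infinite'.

The signature has at least one function symbol (succ, arity 1) and at least one constant (0).
Iterating succ gives infinitely many distinct ground terms: 0, succ(0), succ(succ(0)), ...
So the Herbrand universe is infinite.

infinite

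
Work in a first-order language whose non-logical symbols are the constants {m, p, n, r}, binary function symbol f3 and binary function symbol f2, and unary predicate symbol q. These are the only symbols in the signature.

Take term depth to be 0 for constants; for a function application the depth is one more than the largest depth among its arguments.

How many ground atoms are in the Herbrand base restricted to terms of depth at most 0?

First count ground terms of depth ≤ 0.
Count level by level. With function symbols f3/2, f2/2, the terms of depth ≤ k are the 4 constants together with each function applied to depth-≤(k−1) tuples, so N_k = 4 + N_{k-1}^2 + N_{k-1}^2.
N_0 = 4
So |H| = 4.
Ground atoms are formed by filling each argument slot of a predicate with a term from H, so an r-ary predicate gives |H|^r atoms:
  q: 4
Total ground atoms: 4.

4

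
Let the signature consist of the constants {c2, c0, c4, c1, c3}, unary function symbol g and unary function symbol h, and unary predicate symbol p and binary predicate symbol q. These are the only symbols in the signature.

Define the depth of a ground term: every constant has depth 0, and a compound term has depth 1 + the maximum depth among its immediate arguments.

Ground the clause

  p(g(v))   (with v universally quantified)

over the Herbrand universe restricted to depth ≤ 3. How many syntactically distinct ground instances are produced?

Ground terms of depth ≤ 3:
  Let N_k count ground terms of depth at most k. Each non-constant term of depth ≤ k is some function symbol applied to depth-≤(k−1) arguments, giving N_k = 5 + N_{k-1} + N_{k-1}.
  N_0 = 5
  N_1 = 5 + 5 + 5 = 15
  N_2 = 5 + 15 + 15 = 35
  N_3 = 5 + 35 + 35 = 75
So there are 75 ground terms available for substitution.
There is 1 variable to instantiate (v),  occurring in at least one literal, so different choices give different ground instances.
Number of ground instances = 75.

75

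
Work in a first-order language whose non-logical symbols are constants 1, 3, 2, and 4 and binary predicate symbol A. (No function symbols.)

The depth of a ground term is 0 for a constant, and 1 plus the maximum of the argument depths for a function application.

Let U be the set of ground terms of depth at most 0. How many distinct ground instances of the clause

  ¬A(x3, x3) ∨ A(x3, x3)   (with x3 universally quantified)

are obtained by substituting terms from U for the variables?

Ground terms of depth ≤ 0:
  With no function symbols every ground term is a constant, so there are exactly 4 ground terms at every depth bound.
  N_0 = 4
  Explicitly: 1, 3, 2, 4.
So there are 4 ground terms available for substitution.
The clause has 1 distinct variable (x3), which appears in the body. In the free term algebra distinct substitutions yield syntactically distinct ground instances.
Number of ground instances = 4.

4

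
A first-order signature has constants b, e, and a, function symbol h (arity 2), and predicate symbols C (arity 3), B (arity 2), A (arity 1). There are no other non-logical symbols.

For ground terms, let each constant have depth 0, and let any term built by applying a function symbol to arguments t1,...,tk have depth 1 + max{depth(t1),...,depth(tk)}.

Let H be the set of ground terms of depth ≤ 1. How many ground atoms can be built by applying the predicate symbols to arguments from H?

1884

First count ground terms of depth ≤ 1.
Let N_k count ground terms of depth at most k. Each non-constant term of depth ≤ k is some function symbol applied to depth-≤(k−1) arguments, giving N_k = 3 + N_{k-1}^2.
N_0 = 3
N_1 = 3 + 3^2 = 12
Explicitly: b, e, a, h(b, b), h(b, e), h(b, a), h(e, b), h(e, e), h(e, a), h(a, b), h(a, e), h(a, a).
So |H| = 12.
Each predicate of arity r yields |H|^r ground atoms (one per choice of an r-tuple from H):
  C: 12^3 = 1728;  B: 12^2 = 144;  A: 12
Total ground atoms: 1728 + 144 + 12 = 1884.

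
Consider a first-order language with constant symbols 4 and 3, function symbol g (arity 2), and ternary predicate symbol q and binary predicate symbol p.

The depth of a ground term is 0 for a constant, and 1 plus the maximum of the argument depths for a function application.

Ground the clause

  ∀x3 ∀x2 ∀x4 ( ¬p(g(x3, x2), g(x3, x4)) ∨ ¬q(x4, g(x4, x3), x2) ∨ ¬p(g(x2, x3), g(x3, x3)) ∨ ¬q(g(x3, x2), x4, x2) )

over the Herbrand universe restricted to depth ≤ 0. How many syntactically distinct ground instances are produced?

8

Ground terms of depth ≤ 0:
  If N_k denotes the number of depth-≤k ground terms, the 2 constants give N_0 = 2, and each function symbol of arity r contributes N_{k-1}^r new terms at level k: N_k = 2 + N_{k-1}^2.
  N_0 = 2
So there are 2 ground terms available for substitution.
Each of x3, x2, x4 ranges independently over the available ground terms, and distinct assignments produce distinct instances.
Number of ground instances = 2^3 = 8.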